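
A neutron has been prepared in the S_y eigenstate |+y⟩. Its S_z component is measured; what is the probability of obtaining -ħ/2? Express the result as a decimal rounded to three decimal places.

In the S_z basis, |+y⟩ = (|↑⟩ + i|↓⟩)/√2 and |-z⟩ = |↓⟩.
|⟨-z|+y⟩|² = 1/2.

0.500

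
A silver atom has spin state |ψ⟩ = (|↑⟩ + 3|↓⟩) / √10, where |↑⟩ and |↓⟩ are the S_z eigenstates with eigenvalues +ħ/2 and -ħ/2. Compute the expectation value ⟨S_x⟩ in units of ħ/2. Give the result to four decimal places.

⟨σ_x⟩ = 2 Re(a* b)/(|a|²+|b|²) with a = 1, b = 3.
a* b = 3, so ⟨σ_x⟩ = 6/10.
⟨S_x⟩ = (ħ/2)·⟨σ_x⟩.

0.6000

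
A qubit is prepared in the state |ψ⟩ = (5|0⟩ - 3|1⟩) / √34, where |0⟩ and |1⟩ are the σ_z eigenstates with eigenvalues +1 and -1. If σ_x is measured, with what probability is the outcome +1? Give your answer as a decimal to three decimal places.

|+x⟩ = (|0⟩ + |1⟩)/√2, so ⟨+x|ψ⟩ = (2) / (√2·√34).
P = |2|² / 68 = 4/68.

0.059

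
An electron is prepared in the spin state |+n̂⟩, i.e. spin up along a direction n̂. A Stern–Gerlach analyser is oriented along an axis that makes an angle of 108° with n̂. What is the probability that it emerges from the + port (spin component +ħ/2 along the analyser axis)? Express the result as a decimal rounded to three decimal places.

0.345

For spin-½, the probability of finding spin-up along an axis at angle θ to the initial spin direction is cos²(θ/2); spin-down is sin²(θ/2).
θ = 108°, so P = cos²(54°) ≈ 0.345.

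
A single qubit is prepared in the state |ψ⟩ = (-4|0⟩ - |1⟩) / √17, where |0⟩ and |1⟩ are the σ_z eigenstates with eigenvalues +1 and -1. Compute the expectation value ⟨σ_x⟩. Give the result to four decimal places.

0.4706

⟨σ_x⟩ = 2 Re(a* b)/(|a|²+|b|²) with a = -4, b = -1.
a* b = 4, so ⟨σ_x⟩ = 8/17.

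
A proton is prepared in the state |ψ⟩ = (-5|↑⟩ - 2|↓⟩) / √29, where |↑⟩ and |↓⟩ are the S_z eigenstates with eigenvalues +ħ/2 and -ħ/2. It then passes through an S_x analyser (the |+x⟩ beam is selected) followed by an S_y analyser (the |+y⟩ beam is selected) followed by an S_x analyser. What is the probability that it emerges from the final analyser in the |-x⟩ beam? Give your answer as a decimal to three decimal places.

0.211

First analyser (S_x): P(|+x⟩) = |⟨+x|ψ⟩|² = 49/58.
After stage 1 the state is |+x⟩; P(|+y⟩) = |⟨+y|+x⟩|² = 1/2.
After stage 2 the state is |+y⟩; P(|-x⟩) = |⟨-x|+y⟩|² = 1/2.
Joint probability = 49/58 × 1/2 × 1/2 = 0.211.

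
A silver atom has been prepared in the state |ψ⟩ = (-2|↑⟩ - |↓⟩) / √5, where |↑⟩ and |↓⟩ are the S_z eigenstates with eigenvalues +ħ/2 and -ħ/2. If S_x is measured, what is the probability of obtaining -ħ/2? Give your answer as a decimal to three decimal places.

|-x⟩ = (|↑⟩ - |↓⟩)/√2, so ⟨-x|ψ⟩ = (-1) / (√2·√5).
P = |-1|² / 10 = 1/10.

0.100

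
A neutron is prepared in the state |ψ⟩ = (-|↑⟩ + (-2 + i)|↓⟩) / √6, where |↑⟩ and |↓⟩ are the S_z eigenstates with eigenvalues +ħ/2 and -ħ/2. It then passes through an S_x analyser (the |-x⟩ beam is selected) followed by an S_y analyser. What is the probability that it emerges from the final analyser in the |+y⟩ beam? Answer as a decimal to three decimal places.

First analyser (S_x): P(|-x⟩) = |⟨-x|ψ⟩|² = 2/12.
After stage 1 the state is |-x⟩; P(|+y⟩) = |⟨+y|-x⟩|² = 1/2.
Joint probability = 2/12 × 1/2 = 0.083.

0.083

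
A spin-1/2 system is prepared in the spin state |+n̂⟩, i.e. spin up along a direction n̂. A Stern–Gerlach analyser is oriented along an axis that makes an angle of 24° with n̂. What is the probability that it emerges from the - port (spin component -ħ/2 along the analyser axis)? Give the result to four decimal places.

0.0432

For spin-½, the probability of finding spin-up along an axis at angle θ to the initial spin direction is cos²(θ/2); spin-down is sin²(θ/2).
θ = 24°, so P = sin²(12°) ≈ 0.0432.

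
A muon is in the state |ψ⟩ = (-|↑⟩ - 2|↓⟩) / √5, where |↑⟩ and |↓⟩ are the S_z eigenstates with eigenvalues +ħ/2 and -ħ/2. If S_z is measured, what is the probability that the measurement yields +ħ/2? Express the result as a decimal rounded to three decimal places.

The +ħ/2 outcome corresponds to |↑⟩. Its amplitude in |ψ⟩ is -1/√5.
P = |-1|² / 5 = 1/5.

0.200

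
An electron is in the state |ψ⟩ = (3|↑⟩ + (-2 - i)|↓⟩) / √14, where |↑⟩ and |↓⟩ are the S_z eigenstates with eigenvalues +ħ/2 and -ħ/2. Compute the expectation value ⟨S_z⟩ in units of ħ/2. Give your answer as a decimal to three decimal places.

⟨σ_z⟩ = |a|² - |b|² divided by |a|²+|b|², with a, b the |↑⟩, |↓⟩ amplitudes.
= (9 - 5)/14 = 4/14.
⟨S_z⟩ = (ħ/2)·⟨σ_z⟩.

0.286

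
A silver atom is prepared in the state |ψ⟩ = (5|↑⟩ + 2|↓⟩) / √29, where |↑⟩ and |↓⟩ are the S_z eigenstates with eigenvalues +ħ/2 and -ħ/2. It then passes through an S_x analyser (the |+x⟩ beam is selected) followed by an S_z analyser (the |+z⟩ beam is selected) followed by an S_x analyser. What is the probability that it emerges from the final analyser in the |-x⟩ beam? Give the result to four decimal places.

0.2112

First analyser (S_x): P(|+x⟩) = |⟨+x|ψ⟩|² = 49/58.
After stage 1 the state is |+x⟩; P(|+z⟩) = |⟨+z|+x⟩|² = 1/2.
After stage 2 the state is |+z⟩; P(|-x⟩) = |⟨-x|+z⟩|² = 1/2.
Joint probability = 49/58 × 1/2 × 1/2 = 0.2112.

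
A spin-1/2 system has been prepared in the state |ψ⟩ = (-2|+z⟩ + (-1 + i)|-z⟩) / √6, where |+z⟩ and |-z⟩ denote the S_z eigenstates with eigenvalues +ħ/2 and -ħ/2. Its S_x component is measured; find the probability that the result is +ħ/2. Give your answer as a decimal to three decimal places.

|+x⟩ = (|+z⟩ + |-z⟩)/√2, so ⟨+x|ψ⟩ = (-3 + i) / (√2·√6).
P = |-3 + i|² / 12 = 10/12.

0.833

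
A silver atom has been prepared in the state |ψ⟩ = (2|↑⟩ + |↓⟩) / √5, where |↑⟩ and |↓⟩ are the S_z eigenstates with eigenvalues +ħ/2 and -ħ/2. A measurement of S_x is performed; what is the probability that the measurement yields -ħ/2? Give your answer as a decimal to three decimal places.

0.100

|-x⟩ = (|↑⟩ - |↓⟩)/√2, so ⟨-x|ψ⟩ = (1) / (√2·√5).
P = |1|² / 10 = 1/10.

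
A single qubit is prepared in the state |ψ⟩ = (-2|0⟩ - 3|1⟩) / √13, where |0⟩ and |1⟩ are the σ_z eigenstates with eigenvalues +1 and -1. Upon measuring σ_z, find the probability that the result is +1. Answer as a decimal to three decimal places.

0.308

The +1 outcome corresponds to |0⟩. Its amplitude in |ψ⟩ is -2/√13.
P = |-2|² / 13 = 4/13.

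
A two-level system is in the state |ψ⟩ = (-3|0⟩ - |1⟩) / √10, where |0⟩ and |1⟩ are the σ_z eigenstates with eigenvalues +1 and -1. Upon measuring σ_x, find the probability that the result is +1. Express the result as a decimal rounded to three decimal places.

|+x⟩ = (|0⟩ + |1⟩)/√2, so ⟨+x|ψ⟩ = (-4) / (√2·√10).
P = |-4|² / 20 = 16/20.

0.800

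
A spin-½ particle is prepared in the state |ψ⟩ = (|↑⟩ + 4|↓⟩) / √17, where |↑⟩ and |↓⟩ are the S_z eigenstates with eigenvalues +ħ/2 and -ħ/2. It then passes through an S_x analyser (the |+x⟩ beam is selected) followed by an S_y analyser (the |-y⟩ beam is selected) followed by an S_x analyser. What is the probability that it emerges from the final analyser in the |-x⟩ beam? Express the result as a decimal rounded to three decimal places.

0.184

First analyser (S_x): P(|+x⟩) = |⟨+x|ψ⟩|² = 25/34.
After stage 1 the state is |+x⟩; P(|-y⟩) = |⟨-y|+x⟩|² = 1/2.
After stage 2 the state is |-y⟩; P(|-x⟩) = |⟨-x|-y⟩|² = 1/2.
Joint probability = 25/34 × 1/2 × 1/2 = 0.184.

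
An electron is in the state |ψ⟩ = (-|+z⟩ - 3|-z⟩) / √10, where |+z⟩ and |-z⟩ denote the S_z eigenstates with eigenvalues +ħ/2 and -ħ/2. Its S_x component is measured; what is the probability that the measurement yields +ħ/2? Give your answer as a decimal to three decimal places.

|+x⟩ = (|+z⟩ + |-z⟩)/√2, so ⟨+x|ψ⟩ = (-4) / (√2·√10).
P = |-4|² / 20 = 16/20.

0.800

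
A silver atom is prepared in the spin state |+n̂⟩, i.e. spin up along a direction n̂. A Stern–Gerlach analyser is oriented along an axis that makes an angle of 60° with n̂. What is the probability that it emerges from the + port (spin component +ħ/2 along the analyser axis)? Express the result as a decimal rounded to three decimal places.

For spin-½, the probability of finding spin-up along an axis at angle θ to the initial spin direction is cos²(θ/2); spin-down is sin²(θ/2).
θ = 60°, so P = cos²(30°) ≈ 0.750.

0.750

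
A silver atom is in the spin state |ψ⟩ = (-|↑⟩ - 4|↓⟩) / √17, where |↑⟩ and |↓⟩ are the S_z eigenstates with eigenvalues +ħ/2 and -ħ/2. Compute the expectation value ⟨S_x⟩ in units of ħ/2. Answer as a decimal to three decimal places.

⟨σ_x⟩ = 2 Re(a* b)/(|a|²+|b|²) with a = -1, b = -4.
a* b = 4, so ⟨σ_x⟩ = 8/17.
⟨S_x⟩ = (ħ/2)·⟨σ_x⟩.

0.471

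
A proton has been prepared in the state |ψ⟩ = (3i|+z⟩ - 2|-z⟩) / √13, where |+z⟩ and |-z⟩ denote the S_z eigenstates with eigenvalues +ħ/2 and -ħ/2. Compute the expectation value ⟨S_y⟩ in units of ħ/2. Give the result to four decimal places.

⟨σ_y⟩ = 2 Im(a* b)/(|a|²+|b|²) with a = 3i, b = -2.
a* b = 6i, so ⟨σ_y⟩ = 12/13.
⟨S_y⟩ = (ħ/2)·⟨σ_y⟩.

0.9231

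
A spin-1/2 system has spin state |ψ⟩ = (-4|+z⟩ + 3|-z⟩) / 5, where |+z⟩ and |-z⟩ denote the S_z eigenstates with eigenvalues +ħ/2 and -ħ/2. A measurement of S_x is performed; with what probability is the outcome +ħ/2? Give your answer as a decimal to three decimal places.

0.020

|+x⟩ = (|+z⟩ + |-z⟩)/√2, so ⟨+x|ψ⟩ = (-1) / (√2·5).
P = |-1|² / 50 = 1/50.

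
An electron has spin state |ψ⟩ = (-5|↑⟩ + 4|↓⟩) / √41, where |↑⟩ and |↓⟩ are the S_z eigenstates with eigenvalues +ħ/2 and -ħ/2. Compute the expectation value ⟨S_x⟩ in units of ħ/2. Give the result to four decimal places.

⟨σ_x⟩ = 2 Re(a* b)/(|a|²+|b|²) with a = -5, b = 4.
a* b = -20, so ⟨σ_x⟩ = -40/41.
⟨S_x⟩ = (ħ/2)·⟨σ_x⟩.

-0.9756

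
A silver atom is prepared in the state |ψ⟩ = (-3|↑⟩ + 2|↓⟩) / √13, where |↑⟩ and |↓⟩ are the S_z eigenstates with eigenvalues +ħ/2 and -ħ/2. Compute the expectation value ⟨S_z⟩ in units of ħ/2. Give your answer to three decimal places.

0.385

⟨σ_z⟩ = |a|² - |b|² divided by |a|²+|b|², with a, b the |↑⟩, |↓⟩ amplitudes.
= (9 - 4)/13 = 5/13.
⟨S_z⟩ = (ħ/2)·⟨σ_z⟩.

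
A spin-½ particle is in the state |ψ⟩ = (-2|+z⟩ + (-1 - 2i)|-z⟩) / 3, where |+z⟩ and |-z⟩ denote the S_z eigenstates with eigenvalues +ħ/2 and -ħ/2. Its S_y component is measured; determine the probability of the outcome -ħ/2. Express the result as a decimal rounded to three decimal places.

0.056

|-y⟩ = (|+z⟩ - i|-z⟩)/√2, so ⟨-y|ψ⟩ = (-i) / (√2·3).
P = |-i|² / 18 = 1/18.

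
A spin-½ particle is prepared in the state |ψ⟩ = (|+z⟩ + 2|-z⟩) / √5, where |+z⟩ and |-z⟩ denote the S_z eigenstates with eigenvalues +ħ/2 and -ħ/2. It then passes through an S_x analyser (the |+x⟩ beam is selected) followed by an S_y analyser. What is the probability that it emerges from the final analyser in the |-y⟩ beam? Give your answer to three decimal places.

First analyser (S_x): P(|+x⟩) = |⟨+x|ψ⟩|² = 9/10.
After stage 1 the state is |+x⟩; P(|-y⟩) = |⟨-y|+x⟩|² = 1/2.
Joint probability = 9/10 × 1/2 = 0.450.

0.450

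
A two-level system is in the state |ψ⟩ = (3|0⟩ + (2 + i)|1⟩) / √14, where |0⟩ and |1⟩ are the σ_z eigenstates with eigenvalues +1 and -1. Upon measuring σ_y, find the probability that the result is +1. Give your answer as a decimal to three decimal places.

|+y⟩ = (|0⟩ + i|1⟩)/√2, so ⟨+y|ψ⟩ = (4 - 2i) / (√2·√14).
P = |4 - 2i|² / 28 = 20/28.

0.714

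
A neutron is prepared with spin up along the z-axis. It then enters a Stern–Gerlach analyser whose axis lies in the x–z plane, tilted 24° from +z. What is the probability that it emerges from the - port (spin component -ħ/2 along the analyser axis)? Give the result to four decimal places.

For spin-½, the probability of finding spin-up along an axis at angle θ to the initial spin direction is cos²(θ/2); spin-down is sin²(θ/2).
θ = 24°, so P = sin²(12°) ≈ 0.0432.

0.0432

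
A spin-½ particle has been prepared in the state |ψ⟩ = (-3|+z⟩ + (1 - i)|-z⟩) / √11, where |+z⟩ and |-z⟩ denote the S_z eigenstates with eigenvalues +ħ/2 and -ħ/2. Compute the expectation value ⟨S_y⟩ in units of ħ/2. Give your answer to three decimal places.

0.545

⟨σ_y⟩ = 2 Im(a* b)/(|a|²+|b|²) with a = -3, b = (1 - i).
a* b = (-3 + 3i), so ⟨σ_y⟩ = 6/11.
⟨S_y⟩ = (ħ/2)·⟨σ_y⟩.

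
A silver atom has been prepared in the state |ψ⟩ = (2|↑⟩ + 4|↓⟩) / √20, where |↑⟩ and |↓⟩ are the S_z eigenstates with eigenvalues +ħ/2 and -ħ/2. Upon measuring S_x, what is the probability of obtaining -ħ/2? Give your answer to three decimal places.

0.100

|-x⟩ = (|↑⟩ - |↓⟩)/√2, so ⟨-x|ψ⟩ = (-2) / (√2·√20).
P = |-2|² / 40 = 4/40.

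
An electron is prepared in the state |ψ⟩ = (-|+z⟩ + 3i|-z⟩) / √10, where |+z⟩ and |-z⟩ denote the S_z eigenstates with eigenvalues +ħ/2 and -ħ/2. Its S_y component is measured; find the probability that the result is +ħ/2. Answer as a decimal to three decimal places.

|+y⟩ = (|+z⟩ + i|-z⟩)/√2, so ⟨+y|ψ⟩ = (2) / (√2·√10).
P = |2|² / 20 = 4/20.

0.200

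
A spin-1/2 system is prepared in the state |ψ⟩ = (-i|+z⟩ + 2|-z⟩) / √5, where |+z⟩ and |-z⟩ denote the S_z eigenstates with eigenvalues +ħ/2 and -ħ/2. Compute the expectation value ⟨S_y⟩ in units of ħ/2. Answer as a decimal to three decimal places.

0.800

⟨σ_y⟩ = 2 Im(a* b)/(|a|²+|b|²) with a = -i, b = 2.
a* b = 2i, so ⟨σ_y⟩ = 4/5.
⟨S_y⟩ = (ħ/2)·⟨σ_y⟩.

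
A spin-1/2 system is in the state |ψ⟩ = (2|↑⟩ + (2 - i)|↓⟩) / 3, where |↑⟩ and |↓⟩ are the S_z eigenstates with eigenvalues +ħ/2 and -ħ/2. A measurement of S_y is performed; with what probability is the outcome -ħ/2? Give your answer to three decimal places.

0.722

|-y⟩ = (|↑⟩ - i|↓⟩)/√2, so ⟨-y|ψ⟩ = (3 + 2i) / (√2·3).
P = |3 + 2i|² / 18 = 13/18.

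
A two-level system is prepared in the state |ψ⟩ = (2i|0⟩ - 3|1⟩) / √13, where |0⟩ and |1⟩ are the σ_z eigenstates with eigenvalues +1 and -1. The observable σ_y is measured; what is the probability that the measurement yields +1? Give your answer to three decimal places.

|+y⟩ = (|0⟩ + i|1⟩)/√2, so ⟨+y|ψ⟩ = (5i) / (√2·√13).
P = |5i|² / 26 = 25/26.

0.962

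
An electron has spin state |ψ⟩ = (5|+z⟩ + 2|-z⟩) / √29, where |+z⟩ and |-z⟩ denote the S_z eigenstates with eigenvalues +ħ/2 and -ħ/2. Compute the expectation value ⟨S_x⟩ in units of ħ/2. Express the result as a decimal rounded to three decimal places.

⟨σ_x⟩ = 2 Re(a* b)/(|a|²+|b|²) with a = 5, b = 2.
a* b = 10, so ⟨σ_x⟩ = 20/29.
⟨S_x⟩ = (ħ/2)·⟨σ_x⟩.

0.690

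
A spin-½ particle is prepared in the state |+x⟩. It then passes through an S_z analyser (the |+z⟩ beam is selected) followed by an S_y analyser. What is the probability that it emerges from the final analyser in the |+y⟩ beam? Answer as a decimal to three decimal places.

0.250

First analyser (S_z): from |+x⟩, P(|+z⟩) = 1/2.
After stage 1 the state is |+z⟩; P(|+y⟩) = |⟨+y|+z⟩|² = 1/2.
Joint probability = 1/2 × 1/2 = 0.250.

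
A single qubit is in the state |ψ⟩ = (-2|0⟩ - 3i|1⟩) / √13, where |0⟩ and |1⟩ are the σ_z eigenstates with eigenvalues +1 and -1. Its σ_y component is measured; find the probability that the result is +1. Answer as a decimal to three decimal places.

0.962

|+y⟩ = (|0⟩ + i|1⟩)/√2, so ⟨+y|ψ⟩ = (-5) / (√2·√13).
P = |-5|² / 26 = 25/26.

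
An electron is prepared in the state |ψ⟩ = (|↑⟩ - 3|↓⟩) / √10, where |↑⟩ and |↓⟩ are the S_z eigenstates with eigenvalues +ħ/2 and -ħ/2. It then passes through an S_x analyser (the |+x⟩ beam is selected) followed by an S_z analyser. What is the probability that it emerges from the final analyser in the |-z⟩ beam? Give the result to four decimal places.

First analyser (S_x): P(|+x⟩) = |⟨+x|ψ⟩|² = 4/20.
After stage 1 the state is |+x⟩; P(|-z⟩) = |⟨-z|+x⟩|² = 1/2.
Joint probability = 4/20 × 1/2 = 0.1000.

0.1000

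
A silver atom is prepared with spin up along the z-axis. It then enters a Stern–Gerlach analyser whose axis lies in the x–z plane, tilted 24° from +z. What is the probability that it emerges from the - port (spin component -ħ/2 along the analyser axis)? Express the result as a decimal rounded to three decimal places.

0.043

For spin-½, the probability of finding spin-up along an axis at angle θ to the initial spin direction is cos²(θ/2); spin-down is sin²(θ/2).
θ = 24°, so P = sin²(12°) ≈ 0.043.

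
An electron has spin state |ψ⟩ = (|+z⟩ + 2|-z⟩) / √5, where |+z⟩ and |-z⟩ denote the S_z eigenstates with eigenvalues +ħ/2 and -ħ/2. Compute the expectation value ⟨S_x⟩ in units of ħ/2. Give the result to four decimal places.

0.8000

⟨σ_x⟩ = 2 Re(a* b)/(|a|²+|b|²) with a = 1, b = 2.
a* b = 2, so ⟨σ_x⟩ = 4/5.
⟨S_x⟩ = (ħ/2)·⟨σ_x⟩.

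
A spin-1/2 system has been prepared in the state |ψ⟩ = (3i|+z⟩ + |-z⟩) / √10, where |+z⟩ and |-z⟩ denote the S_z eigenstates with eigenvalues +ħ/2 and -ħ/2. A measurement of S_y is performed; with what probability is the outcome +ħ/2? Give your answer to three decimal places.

0.200

|+y⟩ = (|+z⟩ + i|-z⟩)/√2, so ⟨+y|ψ⟩ = (2i) / (√2·√10).
P = |2i|² / 20 = 4/20.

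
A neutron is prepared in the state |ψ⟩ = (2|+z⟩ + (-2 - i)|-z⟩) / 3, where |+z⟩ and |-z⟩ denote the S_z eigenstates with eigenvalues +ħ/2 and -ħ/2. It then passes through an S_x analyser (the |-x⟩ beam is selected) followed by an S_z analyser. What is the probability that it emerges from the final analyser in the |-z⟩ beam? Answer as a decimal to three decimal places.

0.472

First analyser (S_x): P(|-x⟩) = |⟨-x|ψ⟩|² = 17/18.
After stage 1 the state is |-x⟩; P(|-z⟩) = |⟨-z|-x⟩|² = 1/2.
Joint probability = 17/18 × 1/2 = 0.472.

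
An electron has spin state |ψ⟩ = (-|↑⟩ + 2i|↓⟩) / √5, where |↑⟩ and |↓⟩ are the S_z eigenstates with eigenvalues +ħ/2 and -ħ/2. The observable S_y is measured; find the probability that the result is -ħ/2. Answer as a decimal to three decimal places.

0.900

|-y⟩ = (|↑⟩ - i|↓⟩)/√2, so ⟨-y|ψ⟩ = (-3) / (√2·√5).
P = |-3|² / 10 = 9/10.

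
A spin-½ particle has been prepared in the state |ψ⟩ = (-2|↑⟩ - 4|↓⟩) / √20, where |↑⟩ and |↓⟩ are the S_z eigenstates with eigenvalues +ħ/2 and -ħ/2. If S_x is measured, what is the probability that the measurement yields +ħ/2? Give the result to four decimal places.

0.9000

|+x⟩ = (|↑⟩ + |↓⟩)/√2, so ⟨+x|ψ⟩ = (-6) / (√2·√20).
P = |-6|² / 40 = 36/40.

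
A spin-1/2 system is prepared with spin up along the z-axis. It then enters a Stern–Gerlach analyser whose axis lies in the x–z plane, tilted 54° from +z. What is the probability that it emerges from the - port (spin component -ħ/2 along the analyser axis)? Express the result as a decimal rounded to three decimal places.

For spin-½, the probability of finding spin-up along an axis at angle θ to the initial spin direction is cos²(θ/2); spin-down is sin²(θ/2).
θ = 54°, so P = sin²(27°) ≈ 0.206.

0.206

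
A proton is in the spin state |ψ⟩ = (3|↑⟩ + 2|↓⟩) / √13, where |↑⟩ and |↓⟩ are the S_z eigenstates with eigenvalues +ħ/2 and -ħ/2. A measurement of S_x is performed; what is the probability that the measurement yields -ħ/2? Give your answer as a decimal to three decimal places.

0.038

|-x⟩ = (|↑⟩ - |↓⟩)/√2, so ⟨-x|ψ⟩ = (1) / (√2·√13).
P = |1|² / 26 = 1/26.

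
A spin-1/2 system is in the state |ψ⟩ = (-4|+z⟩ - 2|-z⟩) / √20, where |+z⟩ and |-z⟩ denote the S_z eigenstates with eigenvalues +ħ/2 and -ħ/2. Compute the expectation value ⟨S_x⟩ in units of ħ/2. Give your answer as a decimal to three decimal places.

0.800

⟨σ_x⟩ = 2 Re(a* b)/(|a|²+|b|²) with a = -4, b = -2.
a* b = 8, so ⟨σ_x⟩ = 16/20.
⟨S_x⟩ = (ħ/2)·⟨σ_x⟩.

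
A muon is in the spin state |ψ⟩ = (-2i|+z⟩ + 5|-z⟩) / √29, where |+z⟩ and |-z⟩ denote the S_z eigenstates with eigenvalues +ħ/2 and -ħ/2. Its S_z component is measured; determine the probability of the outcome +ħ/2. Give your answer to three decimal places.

The +ħ/2 outcome corresponds to |+z⟩. Its amplitude in |ψ⟩ is -2i/√29.
P = |-2i|² / 29 = 4/29.

0.138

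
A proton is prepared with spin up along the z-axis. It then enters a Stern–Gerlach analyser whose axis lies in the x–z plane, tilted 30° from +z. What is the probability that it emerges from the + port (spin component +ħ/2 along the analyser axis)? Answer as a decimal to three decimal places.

0.933

For spin-½, the probability of finding spin-up along an axis at angle θ to the initial spin direction is cos²(θ/2); spin-down is sin²(θ/2).
θ = 30°, so P = cos²(15°) ≈ 0.933.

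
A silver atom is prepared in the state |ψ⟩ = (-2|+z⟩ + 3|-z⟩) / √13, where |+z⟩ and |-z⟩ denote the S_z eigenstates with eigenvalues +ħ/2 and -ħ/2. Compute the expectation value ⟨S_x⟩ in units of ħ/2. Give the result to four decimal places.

⟨σ_x⟩ = 2 Re(a* b)/(|a|²+|b|²) with a = -2, b = 3.
a* b = -6, so ⟨σ_x⟩ = -12/13.
⟨S_x⟩ = (ħ/2)·⟨σ_x⟩.

-0.9231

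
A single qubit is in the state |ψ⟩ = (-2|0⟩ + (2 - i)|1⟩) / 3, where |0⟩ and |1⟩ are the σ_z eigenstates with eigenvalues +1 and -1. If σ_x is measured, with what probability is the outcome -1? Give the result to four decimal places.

|-x⟩ = (|0⟩ - |1⟩)/√2, so ⟨-x|ψ⟩ = (-4 + i) / (√2·3).
P = |-4 + i|² / 18 = 17/18.

0.9444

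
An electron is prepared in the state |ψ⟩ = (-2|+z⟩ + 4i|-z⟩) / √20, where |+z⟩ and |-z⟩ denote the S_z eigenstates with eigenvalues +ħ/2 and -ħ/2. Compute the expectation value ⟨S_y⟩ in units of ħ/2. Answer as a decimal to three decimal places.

-0.800

⟨σ_y⟩ = 2 Im(a* b)/(|a|²+|b|²) with a = -2, b = 4i.
a* b = -8i, so ⟨σ_y⟩ = -16/20.
⟨S_y⟩ = (ħ/2)·⟨σ_y⟩.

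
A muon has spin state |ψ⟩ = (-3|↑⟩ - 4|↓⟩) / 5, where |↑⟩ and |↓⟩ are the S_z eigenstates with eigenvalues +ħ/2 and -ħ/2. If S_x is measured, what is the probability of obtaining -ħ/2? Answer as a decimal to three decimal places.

|-x⟩ = (|↑⟩ - |↓⟩)/√2, so ⟨-x|ψ⟩ = (1) / (√2·5).
P = |1|² / 50 = 1/50.

0.020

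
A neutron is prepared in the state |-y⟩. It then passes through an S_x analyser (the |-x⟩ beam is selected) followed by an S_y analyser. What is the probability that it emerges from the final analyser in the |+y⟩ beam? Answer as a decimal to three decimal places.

0.250

First analyser (S_x): from |-y⟩, P(|-x⟩) = 1/2.
After stage 1 the state is |-x⟩; P(|+y⟩) = |⟨+y|-x⟩|² = 1/2.
Joint probability = 1/2 × 1/2 = 0.250.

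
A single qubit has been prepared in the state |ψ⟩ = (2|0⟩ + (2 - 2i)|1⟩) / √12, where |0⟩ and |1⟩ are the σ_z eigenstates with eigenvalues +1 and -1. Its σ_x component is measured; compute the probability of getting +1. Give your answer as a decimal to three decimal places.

|+x⟩ = (|0⟩ + |1⟩)/√2, so ⟨+x|ψ⟩ = (4 - 2i) / (√2·√12).
P = |4 - 2i|² / 24 = 20/24.

0.833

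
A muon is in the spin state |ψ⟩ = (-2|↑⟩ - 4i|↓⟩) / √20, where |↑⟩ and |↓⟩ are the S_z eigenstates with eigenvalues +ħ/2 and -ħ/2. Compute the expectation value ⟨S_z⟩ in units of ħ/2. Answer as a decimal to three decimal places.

⟨σ_z⟩ = |a|² - |b|² divided by |a|²+|b|², with a, b the |↑⟩, |↓⟩ amplitudes.
= (4 - 16)/20 = -12/20.
⟨S_z⟩ = (ħ/2)·⟨σ_z⟩.

-0.600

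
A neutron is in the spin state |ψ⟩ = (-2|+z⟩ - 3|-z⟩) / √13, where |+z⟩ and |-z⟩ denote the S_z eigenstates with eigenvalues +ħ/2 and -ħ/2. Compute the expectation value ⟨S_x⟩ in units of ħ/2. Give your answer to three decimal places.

0.923

⟨σ_x⟩ = 2 Re(a* b)/(|a|²+|b|²) with a = -2, b = -3.
a* b = 6, so ⟨σ_x⟩ = 12/13.
⟨S_x⟩ = (ħ/2)·⟨σ_x⟩.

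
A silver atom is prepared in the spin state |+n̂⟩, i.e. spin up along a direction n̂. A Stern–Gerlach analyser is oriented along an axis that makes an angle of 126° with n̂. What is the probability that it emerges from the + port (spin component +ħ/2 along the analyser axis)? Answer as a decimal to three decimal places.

0.206

For spin-½, the probability of finding spin-up along an axis at angle θ to the initial spin direction is cos²(θ/2); spin-down is sin²(θ/2).
θ = 126°, so P = cos²(63°) ≈ 0.206.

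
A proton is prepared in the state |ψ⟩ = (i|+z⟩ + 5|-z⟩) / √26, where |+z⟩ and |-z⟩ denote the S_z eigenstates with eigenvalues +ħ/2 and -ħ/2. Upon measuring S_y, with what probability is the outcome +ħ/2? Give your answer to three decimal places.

0.308

|+y⟩ = (|+z⟩ + i|-z⟩)/√2, so ⟨+y|ψ⟩ = (-4i) / (√2·√26).
P = |-4i|² / 52 = 16/52.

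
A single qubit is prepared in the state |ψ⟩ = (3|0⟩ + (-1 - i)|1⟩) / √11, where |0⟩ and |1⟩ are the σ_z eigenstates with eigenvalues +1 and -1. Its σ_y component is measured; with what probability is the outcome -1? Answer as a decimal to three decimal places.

0.773

|-y⟩ = (|0⟩ - i|1⟩)/√2, so ⟨-y|ψ⟩ = (4 - i) / (√2·√11).
P = |4 - i|² / 22 = 17/22.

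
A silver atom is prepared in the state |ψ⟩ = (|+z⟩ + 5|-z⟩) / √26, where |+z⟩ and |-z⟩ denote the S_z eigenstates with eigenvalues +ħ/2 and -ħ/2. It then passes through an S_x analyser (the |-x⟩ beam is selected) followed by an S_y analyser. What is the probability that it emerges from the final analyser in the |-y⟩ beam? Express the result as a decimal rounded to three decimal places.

First analyser (S_x): P(|-x⟩) = |⟨-x|ψ⟩|² = 16/52.
After stage 1 the state is |-x⟩; P(|-y⟩) = |⟨-y|-x⟩|² = 1/2.
Joint probability = 16/52 × 1/2 = 0.154.

0.154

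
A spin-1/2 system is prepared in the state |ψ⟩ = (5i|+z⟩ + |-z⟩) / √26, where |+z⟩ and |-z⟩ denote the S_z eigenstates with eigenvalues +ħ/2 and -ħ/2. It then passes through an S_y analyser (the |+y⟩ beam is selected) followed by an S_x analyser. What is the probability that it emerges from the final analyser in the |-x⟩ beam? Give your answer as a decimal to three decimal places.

First analyser (S_y): P(|+y⟩) = |⟨+y|ψ⟩|² = 16/52.
After stage 1 the state is |+y⟩; P(|-x⟩) = |⟨-x|+y⟩|² = 1/2.
Joint probability = 16/52 × 1/2 = 0.154.

0.154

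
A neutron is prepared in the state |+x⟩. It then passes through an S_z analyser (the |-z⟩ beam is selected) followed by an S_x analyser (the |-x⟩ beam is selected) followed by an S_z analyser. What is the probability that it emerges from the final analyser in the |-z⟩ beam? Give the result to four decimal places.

0.1250

First analyser (S_z): from |+x⟩, P(|-z⟩) = 1/2.
After stage 1 the state is |-z⟩; P(|-x⟩) = |⟨-x|-z⟩|² = 1/2.
After stage 2 the state is |-x⟩; P(|-z⟩) = |⟨-z|-x⟩|² = 1/2.
Joint probability = 1/2 × 1/2 × 1/2 = 0.1250.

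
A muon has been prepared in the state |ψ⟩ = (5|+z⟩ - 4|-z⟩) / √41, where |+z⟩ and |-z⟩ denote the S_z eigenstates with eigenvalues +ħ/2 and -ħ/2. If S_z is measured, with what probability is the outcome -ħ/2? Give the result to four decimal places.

0.3902

The -ħ/2 outcome corresponds to |-z⟩. Its amplitude in |ψ⟩ is -4/√41.
P = |-4|² / 41 = 16/41.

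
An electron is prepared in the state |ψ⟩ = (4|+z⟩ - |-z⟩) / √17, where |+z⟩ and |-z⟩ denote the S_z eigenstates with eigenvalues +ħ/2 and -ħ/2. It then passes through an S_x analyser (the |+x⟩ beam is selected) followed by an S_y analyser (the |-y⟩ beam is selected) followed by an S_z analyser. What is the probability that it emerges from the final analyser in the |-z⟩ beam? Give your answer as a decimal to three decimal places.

0.066

First analyser (S_x): P(|+x⟩) = |⟨+x|ψ⟩|² = 9/34.
After stage 1 the state is |+x⟩; P(|-y⟩) = |⟨-y|+x⟩|² = 1/2.
After stage 2 the state is |-y⟩; P(|-z⟩) = |⟨-z|-y⟩|² = 1/2.
Joint probability = 9/34 × 1/2 × 1/2 = 0.066.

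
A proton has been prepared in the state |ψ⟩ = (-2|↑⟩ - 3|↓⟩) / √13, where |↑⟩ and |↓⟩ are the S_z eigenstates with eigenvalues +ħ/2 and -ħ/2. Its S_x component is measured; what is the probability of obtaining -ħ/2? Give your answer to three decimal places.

0.038

|-x⟩ = (|↑⟩ - |↓⟩)/√2, so ⟨-x|ψ⟩ = (1) / (√2·√13).
P = |1|² / 26 = 1/26.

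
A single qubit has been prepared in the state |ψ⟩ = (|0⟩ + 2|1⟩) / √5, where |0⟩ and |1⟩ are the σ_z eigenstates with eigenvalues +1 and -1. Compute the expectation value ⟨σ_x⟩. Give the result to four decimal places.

⟨σ_x⟩ = 2 Re(a* b)/(|a|²+|b|²) with a = 1, b = 2.
a* b = 2, so ⟨σ_x⟩ = 4/5.

0.8000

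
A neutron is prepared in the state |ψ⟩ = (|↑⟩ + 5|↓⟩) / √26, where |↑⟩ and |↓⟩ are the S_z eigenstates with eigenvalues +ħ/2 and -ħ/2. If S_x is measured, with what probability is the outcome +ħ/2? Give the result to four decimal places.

|+x⟩ = (|↑⟩ + |↓⟩)/√2, so ⟨+x|ψ⟩ = (6) / (√2·√26).
P = |6|² / 52 = 36/52.

0.6923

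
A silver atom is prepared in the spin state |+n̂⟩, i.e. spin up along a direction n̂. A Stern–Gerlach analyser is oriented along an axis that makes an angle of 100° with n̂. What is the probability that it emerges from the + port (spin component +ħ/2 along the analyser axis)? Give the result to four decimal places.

For spin-½, the probability of finding spin-up along an axis at angle θ to the initial spin direction is cos²(θ/2); spin-down is sin²(θ/2).
θ = 100°, so P = cos²(50°) ≈ 0.4132.

0.4132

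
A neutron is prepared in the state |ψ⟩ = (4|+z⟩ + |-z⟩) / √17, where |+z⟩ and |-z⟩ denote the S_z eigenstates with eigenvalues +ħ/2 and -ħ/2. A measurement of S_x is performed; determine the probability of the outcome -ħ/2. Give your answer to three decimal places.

|-x⟩ = (|+z⟩ - |-z⟩)/√2, so ⟨-x|ψ⟩ = (3) / (√2·√17).
P = |3|² / 34 = 9/34.

0.265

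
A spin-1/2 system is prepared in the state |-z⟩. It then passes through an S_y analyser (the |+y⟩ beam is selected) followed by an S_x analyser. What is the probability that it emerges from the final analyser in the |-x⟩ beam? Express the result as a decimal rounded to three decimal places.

First analyser (S_y): from |-z⟩, P(|+y⟩) = 1/2.
After stage 1 the state is |+y⟩; P(|-x⟩) = |⟨-x|+y⟩|² = 1/2.
Joint probability = 1/2 × 1/2 = 0.250.

0.250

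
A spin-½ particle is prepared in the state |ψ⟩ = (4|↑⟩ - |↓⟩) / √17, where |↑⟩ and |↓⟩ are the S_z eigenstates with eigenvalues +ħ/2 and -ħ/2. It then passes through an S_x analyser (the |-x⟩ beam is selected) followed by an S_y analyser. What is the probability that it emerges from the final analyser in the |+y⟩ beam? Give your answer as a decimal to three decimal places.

0.368

First analyser (S_x): P(|-x⟩) = |⟨-x|ψ⟩|² = 25/34.
After stage 1 the state is |-x⟩; P(|+y⟩) = |⟨+y|-x⟩|² = 1/2.
Joint probability = 25/34 × 1/2 = 0.368.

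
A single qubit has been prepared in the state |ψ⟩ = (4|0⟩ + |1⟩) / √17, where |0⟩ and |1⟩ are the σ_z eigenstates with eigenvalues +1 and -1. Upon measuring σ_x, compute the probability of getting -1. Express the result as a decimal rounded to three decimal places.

|-x⟩ = (|0⟩ - |1⟩)/√2, so ⟨-x|ψ⟩ = (3) / (√2·√17).
P = |3|² / 34 = 9/34.

0.265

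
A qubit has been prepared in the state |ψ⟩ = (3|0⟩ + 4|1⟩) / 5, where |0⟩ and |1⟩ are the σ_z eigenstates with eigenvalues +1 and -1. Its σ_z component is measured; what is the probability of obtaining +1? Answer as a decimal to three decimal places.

0.360

The +1 outcome corresponds to |0⟩. Its amplitude in |ψ⟩ is 3/5.
P = |3|² / 25 = 9/25.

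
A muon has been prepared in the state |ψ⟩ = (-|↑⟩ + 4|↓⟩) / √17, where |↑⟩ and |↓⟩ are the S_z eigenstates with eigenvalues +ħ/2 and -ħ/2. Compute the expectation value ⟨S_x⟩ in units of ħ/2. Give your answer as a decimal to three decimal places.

⟨σ_x⟩ = 2 Re(a* b)/(|a|²+|b|²) with a = -1, b = 4.
a* b = -4, so ⟨σ_x⟩ = -8/17.
⟨S_x⟩ = (ħ/2)·⟨σ_x⟩.

-0.471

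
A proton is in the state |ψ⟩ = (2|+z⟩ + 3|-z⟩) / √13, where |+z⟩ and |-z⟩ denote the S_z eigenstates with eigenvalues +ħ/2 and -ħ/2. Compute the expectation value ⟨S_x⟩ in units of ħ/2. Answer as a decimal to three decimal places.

⟨σ_x⟩ = 2 Re(a* b)/(|a|²+|b|²) with a = 2, b = 3.
a* b = 6, so ⟨σ_x⟩ = 12/13.
⟨S_x⟩ = (ħ/2)·⟨σ_x⟩.

0.923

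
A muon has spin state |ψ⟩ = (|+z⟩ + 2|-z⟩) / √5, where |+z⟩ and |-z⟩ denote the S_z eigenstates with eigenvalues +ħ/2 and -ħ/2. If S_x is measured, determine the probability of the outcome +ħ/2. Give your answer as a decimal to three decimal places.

0.900

|+x⟩ = (|+z⟩ + |-z⟩)/√2, so ⟨+x|ψ⟩ = (3) / (√2·√5).
P = |3|² / 10 = 9/10.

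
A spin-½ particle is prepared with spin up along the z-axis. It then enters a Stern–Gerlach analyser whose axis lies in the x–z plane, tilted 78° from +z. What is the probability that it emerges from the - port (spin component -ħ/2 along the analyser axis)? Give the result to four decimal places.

0.3960

For spin-½, the probability of finding spin-up along an axis at angle θ to the initial spin direction is cos²(θ/2); spin-down is sin²(θ/2).
θ = 78°, so P = sin²(39°) ≈ 0.3960.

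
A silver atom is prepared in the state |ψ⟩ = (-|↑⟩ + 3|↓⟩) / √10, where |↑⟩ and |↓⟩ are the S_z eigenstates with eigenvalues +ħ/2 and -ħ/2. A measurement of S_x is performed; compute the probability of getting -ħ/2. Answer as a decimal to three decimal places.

0.800

|-x⟩ = (|↑⟩ - |↓⟩)/√2, so ⟨-x|ψ⟩ = (-4) / (√2·√10).
P = |-4|² / 20 = 16/20.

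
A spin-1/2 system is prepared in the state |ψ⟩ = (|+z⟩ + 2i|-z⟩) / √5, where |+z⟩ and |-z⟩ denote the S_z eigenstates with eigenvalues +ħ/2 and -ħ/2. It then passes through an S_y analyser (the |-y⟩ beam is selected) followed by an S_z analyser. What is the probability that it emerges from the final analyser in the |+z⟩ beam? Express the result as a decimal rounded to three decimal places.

0.050

First analyser (S_y): P(|-y⟩) = |⟨-y|ψ⟩|² = 1/10.
After stage 1 the state is |-y⟩; P(|+z⟩) = |⟨+z|-y⟩|² = 1/2.
Joint probability = 1/10 × 1/2 = 0.050.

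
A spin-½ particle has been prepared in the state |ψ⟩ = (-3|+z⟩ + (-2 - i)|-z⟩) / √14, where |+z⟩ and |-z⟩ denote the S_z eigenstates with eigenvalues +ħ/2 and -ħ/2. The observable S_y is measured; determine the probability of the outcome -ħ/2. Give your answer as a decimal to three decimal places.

0.286

|-y⟩ = (|+z⟩ - i|-z⟩)/√2, so ⟨-y|ψ⟩ = (-2 - 2i) / (√2·√14).
P = |-2 - 2i|² / 28 = 8/28.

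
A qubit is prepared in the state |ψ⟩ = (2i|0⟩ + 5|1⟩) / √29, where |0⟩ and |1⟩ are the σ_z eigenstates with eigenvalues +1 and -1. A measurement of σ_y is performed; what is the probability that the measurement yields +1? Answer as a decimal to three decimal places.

|+y⟩ = (|0⟩ + i|1⟩)/√2, so ⟨+y|ψ⟩ = (-3i) / (√2·√29).
P = |-3i|² / 58 = 9/58.

0.155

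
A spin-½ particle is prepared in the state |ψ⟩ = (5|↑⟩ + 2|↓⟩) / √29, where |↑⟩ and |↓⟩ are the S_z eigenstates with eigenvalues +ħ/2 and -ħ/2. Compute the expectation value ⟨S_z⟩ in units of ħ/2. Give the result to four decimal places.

⟨σ_z⟩ = |a|² - |b|² divided by |a|²+|b|², with a, b the |↑⟩, |↓⟩ amplitudes.
= (25 - 4)/29 = 21/29.
⟨S_z⟩ = (ħ/2)·⟨σ_z⟩.

0.7241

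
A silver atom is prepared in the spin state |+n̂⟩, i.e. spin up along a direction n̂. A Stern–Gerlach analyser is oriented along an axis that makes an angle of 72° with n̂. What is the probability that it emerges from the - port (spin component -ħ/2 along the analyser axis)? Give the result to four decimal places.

For spin-½, the probability of finding spin-up along an axis at angle θ to the initial spin direction is cos²(θ/2); spin-down is sin²(θ/2).
θ = 72°, so P = sin²(36°) ≈ 0.3455.

0.3455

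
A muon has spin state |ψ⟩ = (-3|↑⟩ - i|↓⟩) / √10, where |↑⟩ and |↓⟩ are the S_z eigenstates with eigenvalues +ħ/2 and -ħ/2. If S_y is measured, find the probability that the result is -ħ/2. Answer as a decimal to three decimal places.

0.200

|-y⟩ = (|↑⟩ - i|↓⟩)/√2, so ⟨-y|ψ⟩ = (-2) / (√2·√10).
P = |-2|² / 20 = 4/20.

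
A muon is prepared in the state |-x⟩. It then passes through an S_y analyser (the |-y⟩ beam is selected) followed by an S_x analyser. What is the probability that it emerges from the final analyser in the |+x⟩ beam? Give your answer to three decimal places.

0.250

First analyser (S_y): from |-x⟩, P(|-y⟩) = 1/2.
After stage 1 the state is |-y⟩; P(|+x⟩) = |⟨+x|-y⟩|² = 1/2.
Joint probability = 1/2 × 1/2 = 0.250.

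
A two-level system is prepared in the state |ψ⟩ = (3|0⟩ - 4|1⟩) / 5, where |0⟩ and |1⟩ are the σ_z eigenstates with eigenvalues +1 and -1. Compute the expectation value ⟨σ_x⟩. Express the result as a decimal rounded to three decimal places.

-0.960

⟨σ_x⟩ = 2 Re(a* b)/(|a|²+|b|²) with a = 3, b = -4.
a* b = -12, so ⟨σ_x⟩ = -24/25.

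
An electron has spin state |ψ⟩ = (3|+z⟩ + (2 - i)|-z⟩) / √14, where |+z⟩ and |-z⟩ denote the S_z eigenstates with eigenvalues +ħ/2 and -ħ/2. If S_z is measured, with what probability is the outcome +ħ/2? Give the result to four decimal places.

0.6429

The +ħ/2 outcome corresponds to |+z⟩. Its amplitude in |ψ⟩ is 3/√14.
P = |3|² / 14 = 9/14.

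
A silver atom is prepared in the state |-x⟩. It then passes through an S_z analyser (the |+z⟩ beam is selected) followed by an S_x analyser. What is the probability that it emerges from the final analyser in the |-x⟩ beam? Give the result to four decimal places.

First analyser (S_z): from |-x⟩, P(|+z⟩) = 1/2.
After stage 1 the state is |+z⟩; P(|-x⟩) = |⟨-x|+z⟩|² = 1/2.
Joint probability = 1/2 × 1/2 = 0.2500.

0.2500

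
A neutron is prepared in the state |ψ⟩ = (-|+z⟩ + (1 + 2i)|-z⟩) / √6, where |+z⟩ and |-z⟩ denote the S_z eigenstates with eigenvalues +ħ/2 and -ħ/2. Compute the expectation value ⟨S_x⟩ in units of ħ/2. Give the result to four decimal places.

-0.3333

⟨σ_x⟩ = 2 Re(a* b)/(|a|²+|b|²) with a = -1, b = (1 + 2i).
a* b = (-1 - 2i), so ⟨σ_x⟩ = -2/6.
⟨S_x⟩ = (ħ/2)·⟨σ_x⟩.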